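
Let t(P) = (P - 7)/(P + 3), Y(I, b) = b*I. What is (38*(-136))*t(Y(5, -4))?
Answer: -8208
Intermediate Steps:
Y(I, b) = I*b
t(P) = (-7 + P)/(3 + P)
(38*(-136))*t(Y(5, -4)) = (38*(-136))*((-7 + 5*(-4))/(3 + 5*(-4))) = -5168*(-7 - 20)/(3 - 20) = -5168*(-27)/(-17) = -(-304)*(-27) = -5168*27/17 = -8208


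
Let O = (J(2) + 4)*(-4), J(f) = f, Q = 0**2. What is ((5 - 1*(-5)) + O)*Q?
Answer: 0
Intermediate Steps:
Q = 0
O = -24 (O = (2 + 4)*(-4) = 6*(-4) = -24)
((5 - 1*(-5)) + O)*Q = ((5 - 1*(-5)) - 24)*0 = ((5 + 5) - 24)*0 = (10 - 24)*0 = -14*0 = 0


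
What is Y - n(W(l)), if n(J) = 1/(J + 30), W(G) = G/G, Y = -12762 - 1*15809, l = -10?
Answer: -885702/31 ≈ -28571.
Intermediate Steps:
Y = -28571 (Y = -12762 - 15809 = -28571)
W(G) = 1
n(J) = 1/(30 + J)
Y - n(W(l)) = -28571 - 1/(30 + 1) = -28571 - 1/31 = -885702/31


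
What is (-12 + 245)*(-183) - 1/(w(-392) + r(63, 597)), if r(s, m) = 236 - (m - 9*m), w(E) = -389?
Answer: -197120098/4623 ≈ -42639.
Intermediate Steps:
r(s, m) = 236 + 8*m (r(s, m) = 236 - (-8)*m = 236 + 8*m)
(-12 + 245)*(-183) - 1/(w(-392) + r(63, 597)) = (-12 + 245)*(-183) - 1/(-389 + (236 + 8*597)) = 233*(-183) - 1/(-389 + (236 + 4776)) = -42639 - 1/(-389 + 5012) = -42639 - 1/4623 = -197120098/4623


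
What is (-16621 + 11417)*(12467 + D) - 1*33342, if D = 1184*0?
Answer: -64911610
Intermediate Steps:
D = 0
(-16621 + 11417)*(12467 + D) - 1*33342 = (-16621 + 11417)*(12467 + 0) - 1*33342 = -5204*12467 - 33342 = -64878268 - 33342 = -64911610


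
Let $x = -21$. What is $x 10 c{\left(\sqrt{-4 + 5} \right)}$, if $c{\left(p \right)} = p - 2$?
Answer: $210$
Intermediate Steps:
$c{\left(p \right)} = -2 + p$
$x 10 c{\left(\sqrt{-4 + 5} \right)} = \left(-21\right) 10 \left(-2 + \sqrt{-4 + 5}\right) = - 210 \left(-2 + \sqrt{1}\right) = - 210 \left(-2 + 1\right) = \left(-210\right) \left(-1\right) = 210$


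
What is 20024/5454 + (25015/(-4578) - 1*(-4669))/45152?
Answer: 709253190727/187895623104 ≈ 3.7747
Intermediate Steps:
20024/5454 + (25015/(-4578) - 1*(-4669))/45152 = 20024*(1/5454) + (25015*(-1/4578) + 4669)*(1/45152) = 10012/2727 + (-25015/4578 + 4669)*(1/45152) = 10012/2727 + (21349667/4578)*(1/45152) = 10012/2727 + 21349667/206705856 = 709253190727/187895623104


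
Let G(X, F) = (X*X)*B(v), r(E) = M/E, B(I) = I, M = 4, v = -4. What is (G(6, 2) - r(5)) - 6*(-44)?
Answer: 596/5 ≈ 119.20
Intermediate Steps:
r(E) = 4/E
G(X, F) = -4*X**2 (G(X, F) = (X*X)*(-4) = X**2*(-4) = -4*X**2)
(G(6, 2) - r(5)) - 6*(-44) = (-4*6**2 - 4/5) - 6*(-44) = (-4*36 - 4/5) + 264 = (-144 - 1*4/5) + 264 = (-144 - 4/5) + 264 = -724/5 + 264 = 596/5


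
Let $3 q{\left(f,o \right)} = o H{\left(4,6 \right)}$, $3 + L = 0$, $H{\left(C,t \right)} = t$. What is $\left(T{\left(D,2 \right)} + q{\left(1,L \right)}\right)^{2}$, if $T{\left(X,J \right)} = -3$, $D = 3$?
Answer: $81$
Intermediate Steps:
$L = -3$ ($L = -3 + 0 = -3$)
$q{\left(f,o \right)} = 2 o$ ($q{\left(f,o \right)} = \frac{o 6}{3} = \frac{6 o}{3} = 2 o$)
$\left(T{\left(D,2 \right)} + q{\left(1,L \right)}\right)^{2} = \left(-3 + 2 \left(-3\right)\right)^{2} = \left(-3 - 6\right)^{2} = \left(-9\right)^{2} = 81$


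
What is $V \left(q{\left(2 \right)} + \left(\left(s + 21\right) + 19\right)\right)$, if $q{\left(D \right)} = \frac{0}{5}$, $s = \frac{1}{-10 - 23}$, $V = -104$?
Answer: $- \frac{137176}{33} \approx -4156.9$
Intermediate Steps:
$s = - \frac{1}{33}$ ($s = \frac{1}{-33} = - \frac{1}{33} \approx -0.030303$)
$q{\left(D \right)} = 0$ ($q{\left(D \right)} = 0 \cdot \frac{1}{5} = 0$)
$V \left(q{\left(2 \right)} + \left(\left(s + 21\right) + 19\right)\right) = - 104 \left(0 + \left(\left(- \frac{1}{33} + 21\right) + 19\right)\right) = - 104 \left(0 + \left(\frac{692}{33} + 19\right)\right) = - 104 \left(0 + \frac{1319}{33}\right) = \left(-104\right) \frac{1319}{33} = - \frac{137176}{33}$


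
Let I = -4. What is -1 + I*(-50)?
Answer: 199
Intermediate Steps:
-1 + I*(-50) = -1 - 4*(-50) = -1 + 200 = 199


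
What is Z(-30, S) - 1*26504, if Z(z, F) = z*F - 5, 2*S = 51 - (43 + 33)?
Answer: -26134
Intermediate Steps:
S = -25/2 (S = (51 - (43 + 33))/2 = (51 - 1*76)/2 = (51 - 76)/2 = (½)*(-25) = -25/2 ≈ -12.500)
Z(z, F) = -5 + F*z (Z(z, F) = F*z - 5 = -5 + F*z)
Z(-30, S) - 1*26504 = (-5 - 25/2*(-30)) - 1*26504 = (-5 + 375) - 26504 = 370 - 26504 = -26134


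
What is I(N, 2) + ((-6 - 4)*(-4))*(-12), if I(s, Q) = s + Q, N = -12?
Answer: -490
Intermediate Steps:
I(s, Q) = Q + s
I(N, 2) + ((-6 - 4)*(-4))*(-12) = (2 - 12) + ((-6 - 4)*(-4))*(-12) = -10 - 10*(-4)*(-12) = -10 + 40*(-12) = -10 - 480 = -490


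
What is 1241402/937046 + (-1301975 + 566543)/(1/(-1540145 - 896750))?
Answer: 839673128988924421/468523 ≈ 1.7922e+12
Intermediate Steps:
1241402/937046 + (-1301975 + 566543)/(1/(-1540145 - 896750)) = 1241402*(1/937046) - 735432/(1/(-2436895)) = 620701/468523 - 735432/(-1/2436895) = 620701/468523 - 735432*(-2436895) = 620701/468523 + 1792170563640 = 839673128988924421/468523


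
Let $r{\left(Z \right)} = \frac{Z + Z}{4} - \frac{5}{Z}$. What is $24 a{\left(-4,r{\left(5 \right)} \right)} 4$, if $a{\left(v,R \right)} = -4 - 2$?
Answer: $-576$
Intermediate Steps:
$r{\left(Z \right)} = \frac{Z}{2} - \frac{5}{Z}$ ($r{\left(Z \right)} = 2 Z \frac{1}{4} - \frac{5}{Z} = \frac{Z}{2} - \frac{5}{Z}$)
$a{\left(v,R \right)} = -6$ ($a{\left(v,R \right)} = -4 - 2 = -6$)
$24 a{\left(-4,r{\left(5 \right)} \right)} 4 = 24 \left(-6\right) 4 = \left(-144\right) 4 = -576$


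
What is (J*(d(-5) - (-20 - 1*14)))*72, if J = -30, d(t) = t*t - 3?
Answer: -120960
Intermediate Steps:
d(t) = -3 + t² (d(t) = t² - 3 = -3 + t²)
(J*(d(-5) - (-20 - 1*14)))*72 = -30*((-3 + (-5)²) - (-20 - 1*14))*72 = -30*((-3 + 25) - (-20 - 14))*72 = -30*(22 - 1*(-34))*72 = -30*(22 + 34)*72 = -30*56*72 = -1680*72 = -120960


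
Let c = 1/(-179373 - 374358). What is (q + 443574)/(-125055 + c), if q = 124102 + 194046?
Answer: -210894542391/34623415103 ≈ -6.0911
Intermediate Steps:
q = 318148
c = -1/553731 (c = 1/(-553731) = -1/553731 ≈ -1.8059e-6)
(q + 443574)/(-125055 + c) = (318148 + 443574)/(-125055 - 1/553731) = 761722/(-69246830206/553731) = 761722*(-553731/69246830206) = -210894542391/34623415103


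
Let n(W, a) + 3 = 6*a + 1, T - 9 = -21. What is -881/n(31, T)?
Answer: 881/74 ≈ 11.905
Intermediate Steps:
T = -12 (T = 9 - 21 = -12)
n(W, a) = -2 + 6*a (n(W, a) = -3 + (6*a + 1) = -3 + (1 + 6*a) = -2 + 6*a)
-881/n(31, T) = -881/(-2 + 6*(-12)) = -881/(-2 - 72) = -881/(-74) = -881*(-1/74) = 881/74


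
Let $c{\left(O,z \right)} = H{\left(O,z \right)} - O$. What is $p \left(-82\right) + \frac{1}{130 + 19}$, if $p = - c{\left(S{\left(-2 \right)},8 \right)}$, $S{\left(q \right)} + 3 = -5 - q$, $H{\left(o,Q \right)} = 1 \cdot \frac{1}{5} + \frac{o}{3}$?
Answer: $\frac{256583}{745} \approx 344.41$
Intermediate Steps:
$H{\left(o,Q \right)} = \frac{1}{5} + \frac{o}{3}$ ($H{\left(o,Q \right)} = 1 \cdot \frac{1}{5} + o \frac{1}{3} = \frac{1}{5} + \frac{o}{3}$)
$S{\left(q \right)} = -8 - q$ ($S{\left(q \right)} = -3 - \left(5 + q\right) = -8 - q$)
$c{\left(O,z \right)} = \frac{1}{5} - \frac{2 O}{3}$ ($c{\left(O,z \right)} = \left(\frac{1}{5} + \frac{O}{3}\right) - O = \frac{1}{5} - \frac{2 O}{3}$)
$p = - \frac{21}{5}$ ($p = - (\frac{1}{5} - \frac{2 \left(-8 - -2\right)}{3}) = - (\frac{1}{5} - \frac{2 \left(-8 + 2\right)}{3}) = - (\frac{1}{5} - -4) = - (\frac{1}{5} + 4) = \left(-1\right) \frac{21}{5} = - \frac{21}{5} \approx -4.2$)
$p \left(-82\right) + \frac{1}{130 + 19} = \left(- \frac{21}{5}\right) \left(-82\right) + \frac{1}{130 + 19} = \frac{1722}{5} + \frac{1}{149} = \frac{256583}{745}$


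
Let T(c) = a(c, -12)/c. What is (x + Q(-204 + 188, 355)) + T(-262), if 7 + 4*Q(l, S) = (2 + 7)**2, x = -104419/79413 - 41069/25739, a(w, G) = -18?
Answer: 1197923228557/76504419462 ≈ 15.658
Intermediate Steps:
T(c) = -18/c
x = -849864734/292001601 (x = -104419*1/79413 - 41069*1/25739 = -104419/79413 - 5867/3677 = -849864734/292001601 ≈ -2.9105)
Q(l, S) = 37/2 (Q(l, S) = -7/4 + (2 + 7)**2/4 = -7/4 + (1/4)*9**2 = -7/4 + (1/4)*81 = -7/4 + 81/4 = 37/2)
(x + Q(-204 + 188, 355)) + T(-262) = (-849864734/292001601 + 37/2) - 18/(-262) = 9104329769/584003202 - 18*(-1/262) = 9104329769/584003202 + 9/131 = 1197923228557/76504419462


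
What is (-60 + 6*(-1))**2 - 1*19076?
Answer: -14720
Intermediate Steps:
(-60 + 6*(-1))**2 - 1*19076 = (-60 - 6)**2 - 19076 = (-66)**2 - 19076 = 4356 - 19076 = -14720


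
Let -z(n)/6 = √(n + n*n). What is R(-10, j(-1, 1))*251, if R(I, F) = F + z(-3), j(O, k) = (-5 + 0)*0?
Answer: -1506*√6 ≈ -3688.9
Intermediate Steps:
z(n) = -6*√(n + n²) (z(n) = -6*√(n + n*n) = -6*√(n + n²))
j(O, k) = 0 (j(O, k) = -5*0 = 0)
R(I, F) = F - 6*√6
R(-10, j(-1, 1))*251 = (0 - 6*√6)*251 = -6*√6*251 = -1506*√6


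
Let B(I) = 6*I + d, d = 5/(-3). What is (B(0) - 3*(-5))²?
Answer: 1600/9 ≈ 177.78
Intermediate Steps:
d = -5/3 (d = 5*(-⅓) = -5/3 ≈ -1.6667)
B(I) = -5/3 + 6*I (B(I) = 6*I - 5/3 = -5/3 + 6*I)
(B(0) - 3*(-5))² = ((-5/3 + 6*0) - 3*(-5))² = ((-5/3 + 0) + 15)² = (-5/3 + 15)² = (40/3)² = 1600/9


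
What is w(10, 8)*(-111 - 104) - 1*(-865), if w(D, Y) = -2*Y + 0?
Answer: 4305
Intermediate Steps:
w(D, Y) = -2*Y
w(10, 8)*(-111 - 104) - 1*(-865) = (-2*8)*(-111 - 104) - 1*(-865) = -16*(-215) + 865 = 3440 + 865 = 4305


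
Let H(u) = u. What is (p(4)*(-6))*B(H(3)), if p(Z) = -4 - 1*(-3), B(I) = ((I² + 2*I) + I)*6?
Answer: 648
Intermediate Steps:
B(I) = 6*I² + 18*I (B(I) = (I² + 3*I)*6 = 6*I² + 18*I)
p(Z) = -1 (p(Z) = -4 + 3 = -1)
(p(4)*(-6))*B(H(3)) = (-1*(-6))*(6*3*(3 + 3)) = 6*(6*3*6) = 6*108 = 648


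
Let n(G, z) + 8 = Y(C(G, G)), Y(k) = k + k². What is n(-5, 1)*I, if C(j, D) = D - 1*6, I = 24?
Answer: 2448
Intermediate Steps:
C(j, D) = -6 + D (C(j, D) = D - 6 = -6 + D)
n(G, z) = -8 + (-6 + G)*(-5 + G) (n(G, z) = -8 + (-6 + G)*(1 + (-6 + G)) = -8 + (-6 + G)*(-5 + G))
n(-5, 1)*I = (-8 + (-6 - 5)*(-5 - 5))*24 = (-8 - 11*(-10))*24 = (-8 + 110)*24 = 102*24 = 2448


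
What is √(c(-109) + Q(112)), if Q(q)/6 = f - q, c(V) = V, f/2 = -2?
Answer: I*√805 ≈ 28.373*I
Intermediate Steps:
f = -4 (f = 2*(-2) = -4)
Q(q) = -24 - 6*q (Q(q) = 6*(-4 - q) = -24 - 6*q)
√(c(-109) + Q(112)) = √(-109 + (-24 - 6*112)) = √(-109 + (-24 - 672)) = √(-109 - 696) = √(-805) = I*√805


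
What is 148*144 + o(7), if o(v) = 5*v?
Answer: 21347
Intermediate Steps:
148*144 + o(7) = 148*144 + 5*7 = 21312 + 35 = 21347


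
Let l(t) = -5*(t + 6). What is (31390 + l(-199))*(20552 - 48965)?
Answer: -919302615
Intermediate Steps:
l(t) = -30 - 5*t (l(t) = -5*(6 + t) = -30 - 5*t)
(31390 + l(-199))*(20552 - 48965) = (31390 + (-30 - 5*(-199)))*(20552 - 48965) = (31390 + (-30 + 995))*(-28413) = (31390 + 965)*(-28413) = 32355*(-28413) = -919302615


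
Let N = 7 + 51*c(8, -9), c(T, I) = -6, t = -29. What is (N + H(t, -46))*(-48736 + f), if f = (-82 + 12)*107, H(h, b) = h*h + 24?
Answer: -31823916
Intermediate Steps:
H(h, b) = 24 + h**2 (H(h, b) = h**2 + 24 = 24 + h**2)
f = -7490 (f = -70*107 = -7490)
N = -299 (N = 7 + 51*(-6) = 7 - 306 = -299)
(N + H(t, -46))*(-48736 + f) = (-299 + (24 + (-29)**2))*(-48736 - 7490) = (-299 + (24 + 841))*(-56226) = (-299 + 865)*(-56226) = 566*(-56226) = -31823916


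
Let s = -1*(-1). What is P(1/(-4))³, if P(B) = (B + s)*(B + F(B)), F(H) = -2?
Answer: -19683/4096 ≈ -4.8054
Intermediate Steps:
s = 1
P(B) = (1 + B)*(-2 + B) (P(B) = (B + 1)*(B - 2) = (1 + B)*(-2 + B))
P(1/(-4))³ = (-2 + (1/(-4))² - 1/(-4))³ = (-2 + (-¼)² - 1*(-¼))³ = (-2 + 1/16 + ¼)³ = (-27/16)³ = -19683/4096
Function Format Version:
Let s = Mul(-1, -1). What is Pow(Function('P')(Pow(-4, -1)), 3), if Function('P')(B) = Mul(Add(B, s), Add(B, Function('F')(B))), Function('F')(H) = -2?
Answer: Rational(-19683, 4096) ≈ -4.8054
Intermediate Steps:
s = 1
Function('P')(B) = Mul(Add(1, B), Add(-2, B)) (Function('P')(B) = Mul(Add(B, 1), Add(B, -2)) = Mul(Add(1, B), Add(-2, B)))
Pow(Function('P')(Pow(-4, -1)), 3) = Pow(Add(-2, Pow(Pow(-4, -1), 2), Mul(-1, Pow(-4, -1))), 3) = Pow(Add(-2, Pow(Rational(-1, 4), 2), Mul(-1, Rational(-1, 4))), 3) = Pow(Add(-2, Rational(1, 16), Rational(1, 4)), 3) = Pow(Rational(-27, 16), 3) = Rational(-19683, 4096)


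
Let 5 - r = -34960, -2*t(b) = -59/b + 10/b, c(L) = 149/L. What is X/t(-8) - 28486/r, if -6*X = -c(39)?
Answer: -3253786/3181815 ≈ -1.0226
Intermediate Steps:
t(b) = 49/(2*b) (t(b) = -(-59/b + 10/b)/2 = -(-49)/(2*b) = 49/(2*b))
r = 34965 (r = 5 - 1*(-34960) = 5 + 34960 = 34965)
X = 149/234 (X = -(-1)*149/39/6 = -(-1)*149*(1/39)/6 = -(-1)*149/(6*39) = -1/6*(-149/39) = 149/234 ≈ 0.63675)
X/t(-8) - 28486/r = 149/(234*(((49/2)/(-8)))) - 28486/34965 = 149/(234*(((49/2)*(-1/8)))) - 28486*1/34965 = 149/(234*(-49/16)) - 28486/34965 = (149/234)*(-16/49) - 28486/34965 = -1192/5733 - 28486/34965 = -3253786/3181815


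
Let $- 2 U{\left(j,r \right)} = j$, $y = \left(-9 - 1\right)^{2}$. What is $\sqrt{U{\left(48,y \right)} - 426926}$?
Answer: $5 i \sqrt{17078} \approx 653.41 i$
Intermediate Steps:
$y = 100$ ($y = \left(-10\right)^{2} = 100$)
$U{\left(j,r \right)} = - \frac{j}{2}$
$\sqrt{U{\left(48,y \right)} - 426926} = \sqrt{\left(- \frac{1}{2}\right) 48 - 426926} = \sqrt{-24 - 426926} = \sqrt{-426950} = 5 i \sqrt{17078}$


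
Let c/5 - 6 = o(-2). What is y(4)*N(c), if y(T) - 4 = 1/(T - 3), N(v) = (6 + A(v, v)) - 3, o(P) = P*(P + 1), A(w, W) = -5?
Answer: -10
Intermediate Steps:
o(P) = P*(1 + P)
c = 40 (c = 30 + 5*(-2*(1 - 2)) = 30 + 5*(-2*(-1)) = 30 + 5*2 = 30 + 10 = 40)
N(v) = -2 (N(v) = (6 - 5) - 3 = 1 - 3 = -2)
y(T) = 4 + 1/(-3 + T) (y(T) = 4 + 1/(T - 3) = 4 + 1/(-3 + T))
y(4)*N(c) = ((-11 + 4*4)/(-3 + 4))*(-2) = ((-11 + 16)/1)*(-2) = (1*5)*(-2) = 5*(-2) = -10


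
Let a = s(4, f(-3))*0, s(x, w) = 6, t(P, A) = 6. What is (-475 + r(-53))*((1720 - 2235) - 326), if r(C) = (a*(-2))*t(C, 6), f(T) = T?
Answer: 399475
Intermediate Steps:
a = 0 (a = 6*0 = 0)
r(C) = 0 (r(C) = (0*(-2))*6 = 0*6 = 0)
(-475 + r(-53))*((1720 - 2235) - 326) = (-475 + 0)*((1720 - 2235) - 326) = -475*(-515 - 326) = -475*(-841) = 399475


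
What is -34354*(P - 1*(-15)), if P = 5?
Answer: -687080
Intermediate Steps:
-34354*(P - 1*(-15)) = -34354*(5 - 1*(-15)) = -34354*(5 + 15) = -34354*20 = -687080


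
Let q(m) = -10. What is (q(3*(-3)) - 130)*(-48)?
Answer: 6720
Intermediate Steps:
(q(3*(-3)) - 130)*(-48) = (-10 - 130)*(-48) = -140*(-48) = 6720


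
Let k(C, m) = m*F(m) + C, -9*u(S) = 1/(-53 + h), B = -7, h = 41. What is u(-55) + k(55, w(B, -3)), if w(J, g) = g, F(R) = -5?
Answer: 7561/108 ≈ 70.009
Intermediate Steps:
u(S) = 1/108 (u(S) = -1/(9*(-53 + 41)) = -⅑/(-12) = -⅑*(-1/12) = 1/108)
k(C, m) = C - 5*m (k(C, m) = m*(-5) + C = -5*m + C = C - 5*m)
u(-55) + k(55, w(B, -3)) = 1/108 + (55 - 5*(-3)) = 1/108 + (55 + 15) = 1/108 + 70 = 7561/108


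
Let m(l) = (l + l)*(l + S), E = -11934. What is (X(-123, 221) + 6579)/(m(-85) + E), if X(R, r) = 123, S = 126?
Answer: -3351/9452 ≈ -0.35453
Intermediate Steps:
m(l) = 2*l*(126 + l) (m(l) = (l + l)*(l + 126) = (2*l)*(126 + l) = 2*l*(126 + l))
(X(-123, 221) + 6579)/(m(-85) + E) = (123 + 6579)/(2*(-85)*(126 - 85) - 11934) = 6702/(2*(-85)*41 - 11934) = 6702/(-6970 - 11934) = 6702/(-18904) = 6702*(-1/18904) = -3351/9452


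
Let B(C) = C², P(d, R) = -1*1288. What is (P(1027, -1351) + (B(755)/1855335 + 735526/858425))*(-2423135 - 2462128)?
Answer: 667489692789786481293/106177729825 ≈ 6.2865e+9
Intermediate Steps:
P(d, R) = -1288
(P(1027, -1351) + (B(755)/1855335 + 735526/858425))*(-2423135 - 2462128) = (-1288 + (755²/1855335 + 735526/858425))*(-2423135 - 2462128) = (-1288 + (570025*(1/1855335) + 735526*(1/858425)))*(-4885263) = (-1288 + (114005/371067 + 735526/858425))*(-4885263) = (-1288 + 370794168367/318533189475)*(-4885263) = -409899953875433/318533189475*(-4885263) = 667489692789786481293/106177729825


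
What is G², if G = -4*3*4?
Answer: 2304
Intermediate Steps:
G = -48 (G = -12*4 = -48)
G² = (-48)² = 2304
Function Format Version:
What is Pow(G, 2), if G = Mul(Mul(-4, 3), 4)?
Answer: 2304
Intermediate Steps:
G = -48 (G = Mul(-12, 4) = -48)
Pow(G, 2) = Pow(-48, 2) = 2304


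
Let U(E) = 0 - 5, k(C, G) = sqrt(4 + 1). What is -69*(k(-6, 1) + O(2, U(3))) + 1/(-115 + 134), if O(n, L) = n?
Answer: -2621/19 - 69*sqrt(5) ≈ -292.24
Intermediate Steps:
k(C, G) = sqrt(5)
U(E) = -5
-69*(k(-6, 1) + O(2, U(3))) + 1/(-115 + 134) = -69*(sqrt(5) + 2) + 1/(-115 + 134) = -69*(2 + sqrt(5)) + 1/19 = (-138 - 69*sqrt(5)) + 1/19 = -2621/19 - 69*sqrt(5)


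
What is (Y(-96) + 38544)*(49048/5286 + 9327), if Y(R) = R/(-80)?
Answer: 317044355994/881 ≈ 3.5987e+8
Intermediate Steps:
Y(R) = -R/80 (Y(R) = R*(-1/80) = -R/80)
(Y(-96) + 38544)*(49048/5286 + 9327) = (-1/80*(-96) + 38544)*(49048/5286 + 9327) = (6/5 + 38544)*(49048*(1/5286) + 9327) = 192726*(24524/2643 + 9327)/5 = (192726/5)*(24675785/2643) = 317044355994/881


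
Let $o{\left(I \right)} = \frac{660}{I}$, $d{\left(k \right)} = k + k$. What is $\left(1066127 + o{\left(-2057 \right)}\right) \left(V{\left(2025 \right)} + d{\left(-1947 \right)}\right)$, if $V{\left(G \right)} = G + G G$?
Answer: $\frac{817151313982884}{187} \approx 4.3698 \cdot 10^{12}$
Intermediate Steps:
$d{\left(k \right)} = 2 k$
$V{\left(G \right)} = G + G^{2}$
$\left(1066127 + o{\left(-2057 \right)}\right) \left(V{\left(2025 \right)} + d{\left(-1947 \right)}\right) = \left(1066127 + \frac{660}{-2057}\right) \left(2025 \left(1 + 2025\right) + 2 \left(-1947\right)\right) = \left(1066127 + 660 \left(- \frac{1}{2057}\right)\right) \left(2025 \cdot 2026 - 3894\right) = \left(1066127 - \frac{60}{187}\right) \left(4102650 - 3894\right) = \frac{199365689}{187} \cdot 4098756 = \frac{817151313982884}{187}$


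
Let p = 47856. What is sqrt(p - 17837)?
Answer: sqrt(30019) ≈ 173.26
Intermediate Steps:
sqrt(p - 17837) = sqrt(47856 - 17837) = sqrt(30019)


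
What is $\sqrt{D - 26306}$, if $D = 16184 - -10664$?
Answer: $\sqrt{542} \approx 23.281$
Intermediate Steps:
$D = 26848$ ($D = 16184 + 10664 = 26848$)
$\sqrt{D - 26306} = \sqrt{26848 - 26306} = \sqrt{542}$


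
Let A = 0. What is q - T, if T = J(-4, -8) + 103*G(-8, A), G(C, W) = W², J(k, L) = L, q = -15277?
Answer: -15269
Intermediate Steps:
T = -8 (T = -8 + 103*0² = -8 + 103*0 = -8 + 0 = -8)
q - T = -15277 - 1*(-8) = -15277 + 8 = -15269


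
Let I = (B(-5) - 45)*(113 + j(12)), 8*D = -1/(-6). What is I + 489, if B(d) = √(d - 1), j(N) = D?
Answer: -73551/16 + 5425*I*√6/48 ≈ -4596.9 + 276.84*I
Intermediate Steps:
D = 1/48 (D = (-1/(-6))/8 = (-1*(-⅙))/8 = (⅛)*(⅙) = 1/48 ≈ 0.020833)
j(N) = 1/48
B(d) = √(-1 + d)
I = -81375/16 + 5425*I*√6/48 (I = (√(-1 - 5) - 45)*(113 + 1/48) = (√(-6) - 45)*(5425/48) = (I*√6 - 45)*(5425/48) = (-45 + I*√6)*(5425/48) = -81375/16 + 5425*I*√6/48 ≈ -5085.9 + 276.84*I)
I + 489 = (-81375/16 + 5425*I*√6/48) + 489 = -73551/16 + 5425*I*√6/48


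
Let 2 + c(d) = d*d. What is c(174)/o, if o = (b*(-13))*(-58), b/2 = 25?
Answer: 15137/18850 ≈ 0.80302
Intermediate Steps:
b = 50 (b = 2*25 = 50)
c(d) = -2 + d**2 (c(d) = -2 + d*d = -2 + d**2)
o = 37700 (o = (50*(-13))*(-58) = -650*(-58) = 37700)
c(174)/o = (-2 + 174**2)/37700 = (-2 + 30276)*(1/37700) = 30274*(1/37700) = 15137/18850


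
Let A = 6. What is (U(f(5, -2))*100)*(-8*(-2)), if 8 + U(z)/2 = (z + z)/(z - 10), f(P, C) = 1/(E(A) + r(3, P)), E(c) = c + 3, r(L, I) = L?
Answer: -3052800/119 ≈ -25654.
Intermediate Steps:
E(c) = 3 + c
f(P, C) = 1/12 (f(P, C) = 1/((3 + 6) + 3) = 1/(9 + 3) = 1/12)
U(z) = -16 + 4*z/(-10 + z) (U(z) = -16 + 2*((z + z)/(z - 10)) = -16 + 2*((2*z)/(-10 + z)) = -16 + 2*(2*z/(-10 + z)) = -16 + 4*z/(-10 + z))
(U(f(5, -2))*100)*(-8*(-2)) = ((4*(40 - 3*1/12)/(-10 + 1/12))*100)*(-8*(-2)) = ((4*(40 - 1/4)/(-119/12))*100)*16 = ((4*(-12/119)*(159/4))*100)*16 = -1908/119*100*16 = -190800/119*16 = -3052800/119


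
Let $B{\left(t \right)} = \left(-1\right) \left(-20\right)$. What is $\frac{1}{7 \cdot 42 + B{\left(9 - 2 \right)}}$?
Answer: $\frac{1}{314} \approx 0.0031847$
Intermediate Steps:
$B{\left(t \right)} = 20$
$\frac{1}{7 \cdot 42 + B{\left(9 - 2 \right)}} = \frac{1}{7 \cdot 42 + 20} = \frac{1}{294 + 20} = \frac{1}{314}$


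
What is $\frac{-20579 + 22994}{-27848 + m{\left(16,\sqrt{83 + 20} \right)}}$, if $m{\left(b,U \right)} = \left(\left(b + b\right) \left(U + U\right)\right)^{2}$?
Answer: $\frac{483}{78808} \approx 0.0061288$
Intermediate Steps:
$m{\left(b,U \right)} = 16 U^{2} b^{2}$ ($m{\left(b,U \right)} = \left(2 b 2 U\right)^{2} = \left(4 U b\right)^{2} = 16 U^{2} b^{2}$)
$\frac{-20579 + 22994}{-27848 + m{\left(16,\sqrt{83 + 20} \right)}} = \frac{-20579 + 22994}{-27848 + 16 \left(\sqrt{83 + 20}\right)^{2} \cdot 16^{2}} = \frac{2415}{-27848 + 16 \left(\sqrt{103}\right)^{2} \cdot 256} = \frac{2415}{-27848 + 16 \cdot 103 \cdot 256} = \frac{2415}{-27848 + 421888} = \frac{2415}{394040} = 2415 \cdot \frac{1}{394040} = \frac{483}{78808}$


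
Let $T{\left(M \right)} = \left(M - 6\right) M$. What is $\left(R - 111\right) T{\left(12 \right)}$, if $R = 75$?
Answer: $-2592$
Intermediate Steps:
$T{\left(M \right)} = M \left(-6 + M\right)$ ($T{\left(M \right)} = \left(M - 6\right) M = \left(-6 + M\right) M = M \left(-6 + M\right)$)
$\left(R - 111\right) T{\left(12 \right)} = \left(75 - 111\right) 12 \left(-6 + 12\right) = - 36 \cdot 12 \cdot 6 = \left(-36\right) 72 = -2592$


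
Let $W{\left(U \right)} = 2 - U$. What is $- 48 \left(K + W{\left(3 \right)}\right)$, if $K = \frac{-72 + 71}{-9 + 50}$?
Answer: $\frac{2016}{41} \approx 49.171$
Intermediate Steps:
$K = - \frac{1}{41} \approx -0.02439$
$- 48 \left(K + W{\left(3 \right)}\right) = - 48 \left(- \frac{1}{41} + \left(2 - 3\right)\right) = - 48 \left(- \frac{1}{41} - 1\right) = \left(-48\right) \left(- \frac{42}{41}\right) = \frac{2016}{41}$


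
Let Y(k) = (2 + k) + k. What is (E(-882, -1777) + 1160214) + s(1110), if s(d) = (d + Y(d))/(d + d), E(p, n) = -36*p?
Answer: 661541963/555 ≈ 1.1920e+6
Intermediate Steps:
Y(k) = 2 + 2*k
s(d) = (2 + 3*d)/(2*d) (s(d) = (d + (2 + 2*d))/(d + d) = (2 + 3*d)/((2*d)) = (2 + 3*d)*(1/(2*d)) = (2 + 3*d)/(2*d))
(E(-882, -1777) + 1160214) + s(1110) = (-36*(-882) + 1160214) + (3/2 + 1/1110) = (31752 + 1160214) + (3/2 + 1/1110) = 1191966 + 833/555 = 661541963/555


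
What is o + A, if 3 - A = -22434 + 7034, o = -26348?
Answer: -10945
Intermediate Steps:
A = 15403 (A = 3 - (-22434 + 7034) = 3 - 1*(-15400) = 3 + 15400 = 15403)
o + A = -26348 + 15403 = -10945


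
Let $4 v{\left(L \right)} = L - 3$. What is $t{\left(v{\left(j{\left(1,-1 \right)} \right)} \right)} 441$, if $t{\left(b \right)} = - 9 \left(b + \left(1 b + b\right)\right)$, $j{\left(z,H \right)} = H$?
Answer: $11907$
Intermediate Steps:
$v{\left(L \right)} = - \frac{3}{4} + \frac{L}{4}$ ($v{\left(L \right)} = \frac{L - 3}{4} = \frac{-3 + L}{4} = - \frac{3}{4} + \frac{L}{4}$)
$t{\left(b \right)} = - 27 b$ ($t{\left(b \right)} = - 9 \left(b + \left(b + b\right)\right) = - 9 \left(b + 2 b\right) = - 9 \cdot 3 b = - 27 b$)
$t{\left(v{\left(j{\left(1,-1 \right)} \right)} \right)} 441 = - 27 \left(- \frac{3}{4} + \frac{1}{4} \left(-1\right)\right) 441 = - 27 \left(- \frac{3}{4} - \frac{1}{4}\right) 441 = \left(-27\right) \left(-1\right) 441 = 27 \cdot 441 = 11907$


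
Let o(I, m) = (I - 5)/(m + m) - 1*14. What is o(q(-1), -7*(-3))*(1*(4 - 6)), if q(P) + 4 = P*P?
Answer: 596/21 ≈ 28.381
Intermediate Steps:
q(P) = -4 + P**2 (q(P) = -4 + P*P = -4 + P**2)
o(I, m) = -14 + (-5 + I)/(2*m) (o(I, m) = (-5 + I)/((2*m)) - 14 = (-5 + I)*(1/(2*m)) - 14 = (-5 + I)/(2*m) - 14 = -14 + (-5 + I)/(2*m))
o(q(-1), -7*(-3))*(1*(4 - 6)) = ((-5 + (-4 + (-1)**2) - (-196)*(-3))/(2*((-7*(-3)))))*(1*(4 - 6)) = ((1/2)*(-5 + (-4 + 1) - 28*21)/21)*(1*(-2)) = ((1/2)*(1/21)*(-5 - 3 - 588))*(-2) = ((1/2)*(1/21)*(-596))*(-2) = -298/21*(-2) = 596/21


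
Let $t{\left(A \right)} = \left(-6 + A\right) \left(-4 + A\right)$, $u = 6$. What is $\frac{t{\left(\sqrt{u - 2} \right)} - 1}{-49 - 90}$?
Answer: $- \frac{7}{139} \approx -0.05036$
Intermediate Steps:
$\frac{t{\left(\sqrt{u - 2} \right)} - 1}{-49 - 90} = \frac{\left(24 + \left(\sqrt{6 - 2}\right)^{2} - 10 \sqrt{6 - 2}\right) - 1}{-49 - 90} = \frac{\left(24 + \left(\sqrt{4}\right)^{2} - 10 \sqrt{4}\right) - 1}{-139} = \left(\left(24 + 2^{2} - 20\right) - 1\right) \left(- \frac{1}{139}\right) = \left(\left(24 + 4 - 20\right) - 1\right) \left(- \frac{1}{139}\right) = \left(8 - 1\right) \left(- \frac{1}{139}\right) = 7 \left(- \frac{1}{139}\right) = - \frac{7}{139}$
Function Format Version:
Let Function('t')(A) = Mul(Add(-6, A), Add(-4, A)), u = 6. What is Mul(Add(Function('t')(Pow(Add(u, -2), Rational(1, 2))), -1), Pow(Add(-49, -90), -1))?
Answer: Rational(-7, 139) ≈ -0.050360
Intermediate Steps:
Mul(Add(Function('t')(Pow(Add(u, -2), Rational(1, 2))), -1), Pow(Add(-49, -90), -1)) = Mul(Add(Add(24, Pow(Pow(Add(6, -2), Rational(1, 2)), 2), Mul(-10, Pow(Add(6, -2), Rational(1, 2)))), -1), Pow(Add(-49, -90), -1)) = Mul(Add(Add(24, Pow(Pow(4, Rational(1, 2)), 2), Mul(-10, Pow(4, Rational(1, 2)))), -1), Pow(-139, -1)) = Mul(Add(Add(24, Pow(2, 2), Mul(-10, 2)), -1), Rational(-1, 139)) = Mul(Add(Add(24, 4, -20), -1), Rational(-1, 139)) = Mul(Add(8, -1), Rational(-1, 139)) = Mul(7, Rational(-1, 139)) = Rational(-7, 139)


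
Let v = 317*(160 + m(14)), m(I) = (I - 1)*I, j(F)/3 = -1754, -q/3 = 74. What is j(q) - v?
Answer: -113676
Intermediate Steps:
q = -222 (q = -3*74 = -222)
j(F) = -5262 (j(F) = 3*(-1754) = -5262)
m(I) = I*(-1 + I) (m(I) = (-1 + I)*I = I*(-1 + I))
v = 108414 (v = 317*(160 + 14*(-1 + 14)) = 317*(160 + 14*13) = 317*(160 + 182) = 317*342 = 108414)
j(q) - v = -5262 - 1*108414 = -5262 - 108414 = -113676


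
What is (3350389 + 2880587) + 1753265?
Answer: 7984241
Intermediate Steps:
(3350389 + 2880587) + 1753265 = 6230976 + 1753265 = 7984241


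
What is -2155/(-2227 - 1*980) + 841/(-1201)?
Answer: -108932/3851607 ≈ -0.028282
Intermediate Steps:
-2155/(-2227 - 1*980) + 841/(-1201) = -2155/(-2227 - 980) + 841*(-1/1201) = -2155/(-3207) - 841/1201 = -2155*(-1/3207) - 841/1201 = 2155/3207 - 841/1201 = -108932/3851607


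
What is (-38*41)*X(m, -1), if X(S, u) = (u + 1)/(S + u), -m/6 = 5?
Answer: 0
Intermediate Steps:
m = -30 (m = -6*5 = -30)
X(S, u) = (1 + u)/(S + u)
(-38*41)*X(m, -1) = (-38*41)*((1 - 1)/(-30 - 1)) = -1558*0/(-31) = -(-1558)*0/31 = -1558*0 = 0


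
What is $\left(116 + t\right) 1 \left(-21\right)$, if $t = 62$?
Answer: $-3738$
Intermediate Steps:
$\left(116 + t\right) 1 \left(-21\right) = \left(116 + 62\right) 1 \left(-21\right) = 178 \left(-21\right) = -3738$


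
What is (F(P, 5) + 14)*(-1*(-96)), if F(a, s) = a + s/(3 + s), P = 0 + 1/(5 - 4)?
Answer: 1500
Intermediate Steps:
P = 1 (P = 0 + 1/1 = 0 + 1 = 1)
(F(P, 5) + 14)*(-1*(-96)) = ((5 + 3*1 + 1*5)/(3 + 5) + 14)*(-1*(-96)) = ((5 + 3 + 5)/8 + 14)*96 = ((⅛)*13 + 14)*96 = (13/8 + 14)*96 = (125/8)*96 = 1500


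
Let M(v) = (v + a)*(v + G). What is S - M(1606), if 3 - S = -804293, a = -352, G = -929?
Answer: -44662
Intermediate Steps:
S = 804296 (S = 3 - 1*(-804293) = 3 + 804293 = 804296)
M(v) = (-929 + v)*(-352 + v) (M(v) = (v - 352)*(v - 929) = (-352 + v)*(-929 + v) = (-929 + v)*(-352 + v))
S - M(1606) = 804296 - (327008 + 1606² - 1281*1606) = 804296 - (327008 + 2579236 - 2057286) = 804296 - 1*848958 = 804296 - 848958 = -44662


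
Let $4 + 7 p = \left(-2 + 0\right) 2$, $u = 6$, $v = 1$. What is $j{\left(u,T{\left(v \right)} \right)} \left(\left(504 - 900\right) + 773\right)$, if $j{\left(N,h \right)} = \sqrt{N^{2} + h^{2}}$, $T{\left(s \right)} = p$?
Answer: $\frac{754 \sqrt{457}}{7} \approx 2302.7$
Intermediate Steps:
$p = - \frac{8}{7}$ ($p = - \frac{4}{7} + \frac{\left(-2 + 0\right) 2}{7} = - \frac{4}{7} + \frac{\left(-2\right) 2}{7} = - \frac{4}{7} + \frac{1}{7} \left(-4\right) = - \frac{4}{7} - \frac{4}{7} = - \frac{8}{7} \approx -1.1429$)
$T{\left(s \right)} = - \frac{8}{7}$
$j{\left(u,T{\left(v \right)} \right)} \left(\left(504 - 900\right) + 773\right) = \sqrt{6^{2} + \left(- \frac{8}{7}\right)^{2}} \left(\left(504 - 900\right) + 773\right) = \sqrt{36 + \frac{64}{49}} \left(-396 + 773\right) = \sqrt{\frac{1828}{49}} \cdot 377 = \frac{2 \sqrt{457}}{7} \cdot 377 = \frac{754 \sqrt{457}}{7}$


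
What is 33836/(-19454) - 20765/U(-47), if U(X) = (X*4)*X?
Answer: -351468603/85947772 ≈ -4.0893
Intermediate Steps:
U(X) = 4*X² (U(X) = (4*X)*X = 4*X²)
33836/(-19454) - 20765/U(-47) = 33836/(-19454) - 20765/(4*(-47)²) = 33836*(-1/19454) - 20765/(4*2209) = -16918/9727 - 20765/8836 = -351468603/85947772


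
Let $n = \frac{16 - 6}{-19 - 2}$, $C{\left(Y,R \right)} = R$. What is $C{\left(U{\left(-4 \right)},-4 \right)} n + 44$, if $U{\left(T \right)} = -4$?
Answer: $\frac{964}{21} \approx 45.905$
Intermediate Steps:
$n = - \frac{10}{21}$ ($n = \frac{10}{-21} = 10 \left(- \frac{1}{21}\right) = - \frac{10}{21} \approx -0.47619$)
$C{\left(U{\left(-4 \right)},-4 \right)} n + 44 = \left(-4\right) \left(- \frac{10}{21}\right) + 44 = \frac{40}{21} + 44 = \frac{964}{21}$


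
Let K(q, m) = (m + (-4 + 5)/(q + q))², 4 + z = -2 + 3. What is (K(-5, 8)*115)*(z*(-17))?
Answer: 7320693/20 ≈ 3.6603e+5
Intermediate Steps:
z = -3 (z = -4 + (-2 + 3) = -4 + 1 = -3)
K(q, m) = (m + 1/(2*q))²
(K(-5, 8)*115)*(z*(-17)) = (((¼)*(1 + 2*8*(-5))²/(-5)²)*115)*(-3*(-17)) = (((¼)*(1/25)*(1 - 80)²)*115)*51 = (((¼)*(1/25)*(-79)²)*115)*51 = (((¼)*(1/25)*6241)*115)*51 = ((6241/100)*115)*51 = (143543/20)*51 = 7320693/20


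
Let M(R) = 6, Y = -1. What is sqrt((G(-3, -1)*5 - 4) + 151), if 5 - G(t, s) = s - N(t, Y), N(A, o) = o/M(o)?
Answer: sqrt(6342)/6 ≈ 13.273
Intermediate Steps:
N(A, o) = o/6
G(t, s) = 29/6 - s (G(t, s) = 5 - (s - (-1)/6) = 5 - (s - 1*(-1/6)) = 5 - (s + 1/6) = 5 - (1/6 + s) = 5 + (-1/6 - s) = 29/6 - s)
sqrt((G(-3, -1)*5 - 4) + 151) = sqrt(((29/6 - 1*(-1))*5 - 4) + 151) = sqrt(((29/6 + 1)*5 - 4) + 151) = sqrt(((35/6)*5 - 4) + 151) = sqrt((175/6 - 4) + 151) = sqrt(151/6 + 151) = sqrt(1057/6) = sqrt(6342)/6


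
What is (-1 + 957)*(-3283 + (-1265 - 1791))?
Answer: -6060084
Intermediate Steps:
(-1 + 957)*(-3283 + (-1265 - 1791)) = 956*(-3283 - 3056) = 956*(-6339) = -6060084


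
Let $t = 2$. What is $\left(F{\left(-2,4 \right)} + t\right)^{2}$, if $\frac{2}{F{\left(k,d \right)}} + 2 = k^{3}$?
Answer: $\frac{81}{25} \approx 3.24$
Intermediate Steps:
$F{\left(k,d \right)} = \frac{2}{-2 + k^{3}}$
$\left(F{\left(-2,4 \right)} + t\right)^{2} = \left(\frac{2}{-2 + \left(-2\right)^{3}} + 2\right)^{2} = \left(\frac{2}{-2 - 8} + 2\right)^{2} = \left(\frac{2}{-10} + 2\right)^{2} = \left(2 \left(- \frac{1}{10}\right) + 2\right)^{2} = \left(- \frac{1}{5} + 2\right)^{2} = \left(\frac{9}{5}\right)^{2} = \frac{81}{25}$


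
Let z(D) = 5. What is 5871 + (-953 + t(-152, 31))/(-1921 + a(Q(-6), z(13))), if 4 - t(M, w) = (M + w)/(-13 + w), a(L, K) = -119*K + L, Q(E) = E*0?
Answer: 265902809/45288 ≈ 5871.4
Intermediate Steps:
Q(E) = 0
a(L, K) = L - 119*K
t(M, w) = 4 - (M + w)/(-13 + w)
5871 + (-953 + t(-152, 31))/(-1921 + a(Q(-6), z(13))) = 5871 + (-953 + (-52 - 1*(-152) + 3*31)/(-13 + 31))/(-1921 + (0 - 119*5)) = 5871 + (-953 + (-52 + 152 + 93)/18)/(-1921 + (0 - 595)) = 5871 + (-953 + (1/18)*193)/(-1921 - 595) = 5871 + (-953 + 193/18)/(-2516) = 5871 - 16961/18*(-1/2516) = 5871 + 16961/45288 = 265902809/45288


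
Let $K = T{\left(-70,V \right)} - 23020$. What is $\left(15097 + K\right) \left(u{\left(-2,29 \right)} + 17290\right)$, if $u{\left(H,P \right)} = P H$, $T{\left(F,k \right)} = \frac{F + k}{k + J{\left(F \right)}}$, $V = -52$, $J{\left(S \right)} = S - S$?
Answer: $- \frac{1774353192}{13} \approx -1.3649 \cdot 10^{8}$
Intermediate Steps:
$J{\left(S \right)} = 0$
$T{\left(F,k \right)} = \frac{F + k}{k}$ ($T{\left(F,k \right)} = \frac{F + k}{k + 0} = \frac{F + k}{k}$)
$K = - \frac{598459}{26}$ ($K = \frac{-70 - 52}{-52} - 23020 = \left(- \frac{1}{52}\right) \left(-122\right) - 23020 = \frac{61}{26} - 23020 = - \frac{598459}{26} \approx -23018.0$)
$u{\left(H,P \right)} = H P$
$\left(15097 + K\right) \left(u{\left(-2,29 \right)} + 17290\right) = \left(15097 - \frac{598459}{26}\right) \left(\left(-2\right) 29 + 17290\right) = - \frac{205937 \left(-58 + 17290\right)}{26} = \left(- \frac{205937}{26}\right) 17232 = - \frac{1774353192}{13}$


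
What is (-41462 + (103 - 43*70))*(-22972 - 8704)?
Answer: 1405432444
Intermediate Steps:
(-41462 + (103 - 43*70))*(-22972 - 8704) = (-41462 + (103 - 3010))*(-31676) = (-41462 - 2907)*(-31676) = -44369*(-31676) = 1405432444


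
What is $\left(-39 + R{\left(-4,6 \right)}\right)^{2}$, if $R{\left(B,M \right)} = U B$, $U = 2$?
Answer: $2209$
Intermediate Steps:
$R{\left(B,M \right)} = 2 B$
$\left(-39 + R{\left(-4,6 \right)}\right)^{2} = \left(-39 + 2 \left(-4\right)\right)^{2} = \left(-39 - 8\right)^{2} = \left(-47\right)^{2} = 2209$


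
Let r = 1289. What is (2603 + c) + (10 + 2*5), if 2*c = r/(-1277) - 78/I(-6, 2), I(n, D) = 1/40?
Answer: 2713613/2554 ≈ 1062.5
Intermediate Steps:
I(n, D) = 1/40
c = -3985529/2554 (c = (1289/(-1277) - 78/1/40)/2 = (1289*(-1/1277) - 78*40)/2 = (-1289/1277 - 3120)/2 = (½)*(-3985529/1277) = -3985529/2554 ≈ -1560.5)
(2603 + c) + (10 + 2*5) = (2603 - 3985529/2554) + (10 + 2*5) = 2662533/2554 + (10 + 10) = 2662533/2554 + 20 = 2713613/2554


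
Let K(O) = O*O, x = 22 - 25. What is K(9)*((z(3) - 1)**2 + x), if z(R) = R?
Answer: 81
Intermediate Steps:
x = -3
K(O) = O**2
K(9)*((z(3) - 1)**2 + x) = 9**2*((3 - 1)**2 - 3) = 81*(2**2 - 3) = 81*(4 - 3) = 81*1 = 81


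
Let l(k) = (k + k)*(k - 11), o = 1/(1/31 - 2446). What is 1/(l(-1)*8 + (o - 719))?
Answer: -75825/39959806 ≈ -0.0018975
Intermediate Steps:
o = -31/75825 (o = 1/(1/31 - 2446) = 1/(-75825/31) = -31/75825 ≈ -0.00040884)
l(k) = 2*k*(-11 + k) (l(k) = (2*k)*(-11 + k) = 2*k*(-11 + k))
1/(l(-1)*8 + (o - 719)) = 1/((2*(-1)*(-11 - 1))*8 + (-31/75825 - 719)) = 1/((2*(-1)*(-12))*8 - 54518206/75825) = 1/(24*8 - 54518206/75825) = 1/(192 - 54518206/75825) = 1/(-39959806/75825) = -75825/39959806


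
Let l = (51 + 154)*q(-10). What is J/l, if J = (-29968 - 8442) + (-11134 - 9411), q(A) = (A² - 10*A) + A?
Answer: -11791/7790 ≈ -1.5136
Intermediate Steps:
q(A) = A² - 9*A
J = -58955 (J = -38410 - 20545 = -58955)
l = 38950 (l = (51 + 154)*(-10*(-9 - 10)) = 205*(-10*(-19)) = 205*190 = 38950)
J/l = -58955/38950 = -58955*1/38950 = -11791/7790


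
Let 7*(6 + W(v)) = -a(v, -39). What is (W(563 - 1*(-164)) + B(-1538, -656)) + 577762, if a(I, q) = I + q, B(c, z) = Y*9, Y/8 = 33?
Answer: 4060236/7 ≈ 5.8003e+5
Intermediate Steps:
Y = 264 (Y = 8*33 = 264)
B(c, z) = 2376 (B(c, z) = 264*9 = 2376)
W(v) = -3/7 - v/7 (W(v) = -6 + (-(v - 39))/7 = -6 + (-(-39 + v))/7 = -6 + (39 - v)/7 = -6 + (39/7 - v/7) = -3/7 - v/7)
(W(563 - 1*(-164)) + B(-1538, -656)) + 577762 = ((-3/7 - (563 - 1*(-164))/7) + 2376) + 577762 = ((-3/7 - (563 + 164)/7) + 2376) + 577762 = ((-3/7 - ⅐*727) + 2376) + 577762 = ((-3/7 - 727/7) + 2376) + 577762 = (-730/7 + 2376) + 577762 = 15902/7 + 577762 = 4060236/7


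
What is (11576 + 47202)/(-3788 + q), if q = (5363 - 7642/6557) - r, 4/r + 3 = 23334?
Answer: 8991938789526/240767331295 ≈ 37.347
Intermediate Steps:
r = 4/23331 (r = 4/(-3 + 23334) = 4/23331 ≈ 0.00017145)
q = 820260749491/152981367 (q = (5363 - 7642/6557) - 1*4/23331 = (5363 - 7642/6557) - 4/23331 = 35157549/6557 - 4/23331 = 820260749491/152981367 ≈ 5361.8)
(11576 + 47202)/(-3788 + q) = (11576 + 47202)/(-3788 + 820260749491/152981367) = 58778/(240767331295/152981367) = 58778*(152981367/240767331295) = 8991938789526/240767331295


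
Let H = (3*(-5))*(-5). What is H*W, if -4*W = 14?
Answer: -525/2 ≈ -262.50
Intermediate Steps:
W = -7/2 (W = -¼*14 = -7/2 ≈ -3.5000)
H = 75 (H = -15*(-5) = 75)
H*W = 75*(-7/2) = -525/2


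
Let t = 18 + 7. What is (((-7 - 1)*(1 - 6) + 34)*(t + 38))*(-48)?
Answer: -223776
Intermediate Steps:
t = 25
(((-7 - 1)*(1 - 6) + 34)*(t + 38))*(-48) = (((-7 - 1)*(1 - 6) + 34)*(25 + 38))*(-48) = ((-8*(-5) + 34)*63)*(-48) = ((40 + 34)*63)*(-48) = (74*63)*(-48) = 4662*(-48) = -223776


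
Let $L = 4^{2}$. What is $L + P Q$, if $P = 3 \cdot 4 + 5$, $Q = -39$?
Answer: $-647$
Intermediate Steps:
$L = 16$
$P = 17$ ($P = 12 + 5 = 17$)
$L + P Q = 16 + 17 \left(-39\right) = 16 - 663 = -647$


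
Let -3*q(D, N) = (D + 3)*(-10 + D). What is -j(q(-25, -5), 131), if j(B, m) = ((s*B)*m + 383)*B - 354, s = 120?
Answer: -3106500028/3 ≈ -1.0355e+9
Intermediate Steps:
q(D, N) = -(-10 + D)*(3 + D)/3 (q(D, N) = -(D + 3)*(-10 + D)/3 = -(3 + D)*(-10 + D)/3 = -(-10 + D)*(3 + D)/3)
j(B, m) = -354 + B*(383 + 120*B*m) (j(B, m) = ((120*B)*m + 383)*B - 354 = (120*B*m + 383)*B - 354 = (383 + 120*B*m)*B - 354 = B*(383 + 120*B*m) - 354 = -354 + B*(383 + 120*B*m))
-j(q(-25, -5), 131) = -(-354 + 383*(10 - 1/3*(-25)**2 + (7/3)*(-25)) + 120*131*(10 - 1/3*(-25)**2 + (7/3)*(-25))**2) = -(-354 + 383*(10 - 1/3*625 - 175/3) + 120*131*(10 - 1/3*625 - 175/3)**2) = -(-354 + 383*(10 - 625/3 - 175/3) + 120*131*(10 - 625/3 - 175/3)**2) = -(-354 + 383*(-770/3) + 120*131*(-770/3)**2) = -(-354 - 294910/3 + 120*131*(592900/9)) = -(-354 - 294910/3 + 3106796000/3) = -1*3106500028/3 = -3106500028/3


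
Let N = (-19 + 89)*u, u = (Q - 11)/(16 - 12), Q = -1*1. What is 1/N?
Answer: -1/210 ≈ -0.0047619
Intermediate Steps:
Q = -1
u = -3 (u = (-1 - 11)/(16 - 12) = -12/4 = -12*¼ = -3)
N = -210 (N = (-19 + 89)*(-3) = 70*(-3) = -210)
1/N = 1/(-210) = -1/210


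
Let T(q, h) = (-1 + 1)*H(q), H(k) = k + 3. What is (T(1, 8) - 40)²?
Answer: 1600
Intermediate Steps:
H(k) = 3 + k
T(q, h) = 0 (T(q, h) = (-1 + 1)*(3 + q) = 0*(3 + q) = 0)
(T(1, 8) - 40)² = (0 - 40)² = (-40)² = 1600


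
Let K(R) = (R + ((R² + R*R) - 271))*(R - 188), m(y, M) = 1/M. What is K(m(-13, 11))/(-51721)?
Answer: -67752126/68840651 ≈ -0.98419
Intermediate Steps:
K(R) = (-188 + R)*(-271 + R + 2*R²) (K(R) = (R + ((R² + R²) - 271))*(-188 + R) = (R + (2*R² - 271))*(-188 + R) = (R + (-271 + 2*R²))*(-188 + R) = (-271 + R + 2*R²)*(-188 + R) = (-188 + R)*(-271 + R + 2*R²))
K(m(-13, 11))/(-51721) = (50948 - 459/11 - 375*(1/11)² + 2*(1/11)³)/(-51721) = (50948 - 459*1/11 - 375*(1/11)² + 2*(1/11)³)*(-1/51721) = (50948 - 459/11 - 375*1/121 + 2*(1/1331))*(-1/51721) = (50948 - 459/11 - 375/121 + 2/1331)*(-1/51721) = (67752126/1331)*(-1/51721) = -67752126/68840651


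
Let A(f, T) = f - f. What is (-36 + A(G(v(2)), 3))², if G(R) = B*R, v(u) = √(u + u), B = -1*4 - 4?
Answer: 1296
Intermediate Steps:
B = -8 (B = -4 - 4 = -8)
v(u) = √2*√u (v(u) = √(2*u) = √2*√u)
G(R) = -8*R
A(f, T) = 0
(-36 + A(G(v(2)), 3))² = (-36 + 0)² = (-36)² = 1296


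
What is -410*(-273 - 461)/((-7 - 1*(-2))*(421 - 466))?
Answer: 60188/45 ≈ 1337.5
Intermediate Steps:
-410*(-273 - 461)/((-7 - 1*(-2))*(421 - 466)) = -410*734/(45*(-7 + 2)) = -410/((-(-225)*(-1)/734)) = -410/((-5*45/734)) = -410/(-225/734) = -410*(-734/225) = 60188/45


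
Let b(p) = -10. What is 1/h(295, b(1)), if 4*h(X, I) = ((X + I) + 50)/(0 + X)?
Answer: 236/67 ≈ 3.5224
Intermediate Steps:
h(X, I) = (50 + I + X)/(4*X) (h(X, I) = (((X + I) + 50)/(0 + X))/4 = (((I + X) + 50)/X)/4 = ((50 + I + X)/X)/4 = (50 + I + X)/(4*X))
1/h(295, b(1)) = 1/((1/4)*(50 - 10 + 295)/295) = 1/((1/4)*(1/295)*335) = 1/(67/236) = 236/67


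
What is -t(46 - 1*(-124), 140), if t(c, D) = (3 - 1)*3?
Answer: -6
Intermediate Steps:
t(c, D) = 6 (t(c, D) = 2*3 = 6)
-t(46 - 1*(-124), 140) = -1*6 = -6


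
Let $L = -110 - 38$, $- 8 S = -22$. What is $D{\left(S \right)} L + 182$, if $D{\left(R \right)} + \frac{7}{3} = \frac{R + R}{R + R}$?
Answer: $\frac{1138}{3} \approx 379.33$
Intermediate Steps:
$S = \frac{11}{4}$ ($S = \left(- \frac{1}{8}\right) \left(-22\right) = \frac{11}{4} \approx 2.75$)
$L = -148$ ($L = -110 - 38 = -148$)
$D{\left(R \right)} = - \frac{4}{3}$ ($D{\left(R \right)} = - \frac{7}{3} + \frac{R + R}{R + R} = - \frac{7}{3} + \frac{2 R}{2 R} = - \frac{7}{3} + 2 R \frac{1}{2 R} = - \frac{7}{3} + 1 = - \frac{4}{3}$)
$D{\left(S \right)} L + 182 = \left(- \frac{4}{3}\right) \left(-148\right) + 182 = \frac{592}{3} + 182 = \frac{1138}{3}$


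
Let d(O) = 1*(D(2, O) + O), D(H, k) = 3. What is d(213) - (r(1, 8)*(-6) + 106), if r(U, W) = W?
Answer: 158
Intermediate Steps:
d(O) = 3 + O (d(O) = 1*(3 + O) = 3 + O)
d(213) - (r(1, 8)*(-6) + 106) = (3 + 213) - (8*(-6) + 106) = 216 - (-48 + 106) = 216 - 1*58 = 216 - 58 = 158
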